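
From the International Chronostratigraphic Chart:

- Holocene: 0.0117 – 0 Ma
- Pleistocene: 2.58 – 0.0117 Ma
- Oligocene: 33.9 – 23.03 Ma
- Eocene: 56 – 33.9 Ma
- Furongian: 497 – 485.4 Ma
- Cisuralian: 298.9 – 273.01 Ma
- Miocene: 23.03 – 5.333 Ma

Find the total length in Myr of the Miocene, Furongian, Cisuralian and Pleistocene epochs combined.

57.7553 million years

Each duration: Miocene = 17.697; Furongian = 11.6; Cisuralian = 25.89; Pleistocene = 2.5683.
Sum: 17.697 + 11.6 + 25.89 + 2.5683 = 57.7553 Myr.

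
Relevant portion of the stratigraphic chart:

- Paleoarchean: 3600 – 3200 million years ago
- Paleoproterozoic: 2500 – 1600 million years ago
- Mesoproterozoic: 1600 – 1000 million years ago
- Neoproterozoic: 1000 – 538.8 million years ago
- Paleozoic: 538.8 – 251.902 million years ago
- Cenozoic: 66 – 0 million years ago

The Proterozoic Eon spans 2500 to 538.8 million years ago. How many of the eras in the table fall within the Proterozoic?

Eras inside 2500–538.8 Ma: Paleoproterozoic, Mesoproterozoic, Neoproterozoic — 3 in total.

3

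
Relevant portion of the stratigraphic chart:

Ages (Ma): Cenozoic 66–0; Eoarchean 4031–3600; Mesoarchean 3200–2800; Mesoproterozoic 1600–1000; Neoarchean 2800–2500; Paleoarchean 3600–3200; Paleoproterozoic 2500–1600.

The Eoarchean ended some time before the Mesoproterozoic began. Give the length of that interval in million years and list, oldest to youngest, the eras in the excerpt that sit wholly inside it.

2000 million years; Paleoarchean, Mesoarchean, Neoarchean, Paleoproterozoic

End of Eoarchean = 3600 Ma; start of Mesoproterozoic = 1600 Ma.
Gap = 3600 − 1600 = 2000 Myr.
Eras wholly inside 3600–1600 Ma: Paleoarchean (3600–3200), Mesoarchean (3200–2800), Neoarchean (2800–2500), Paleoproterozoic (2500–1600).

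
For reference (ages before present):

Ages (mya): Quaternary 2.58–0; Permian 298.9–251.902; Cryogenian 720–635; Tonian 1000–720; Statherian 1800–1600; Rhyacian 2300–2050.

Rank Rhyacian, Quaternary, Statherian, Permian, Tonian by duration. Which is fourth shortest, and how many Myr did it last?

Rhyacian, 250 million years

Start − end for each: Rhyacian 2300 − 2050 = 250; Quaternary 2.58 − 0 = 2.58; Statherian 1800 − 1600 = 200; Permian 298.9 − 251.902 = 46.998; Tonian 1000 − 720 = 280.
Ranking these from shortest: Quaternary < Permian < Statherian < Rhyacian < Tonian.
Position 4 in that ranking is Rhyacian, which lasted 250 Myr.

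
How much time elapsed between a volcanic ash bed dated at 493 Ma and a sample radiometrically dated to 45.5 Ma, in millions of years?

493 − 45.5 = 447.5 million years.

447.5 million years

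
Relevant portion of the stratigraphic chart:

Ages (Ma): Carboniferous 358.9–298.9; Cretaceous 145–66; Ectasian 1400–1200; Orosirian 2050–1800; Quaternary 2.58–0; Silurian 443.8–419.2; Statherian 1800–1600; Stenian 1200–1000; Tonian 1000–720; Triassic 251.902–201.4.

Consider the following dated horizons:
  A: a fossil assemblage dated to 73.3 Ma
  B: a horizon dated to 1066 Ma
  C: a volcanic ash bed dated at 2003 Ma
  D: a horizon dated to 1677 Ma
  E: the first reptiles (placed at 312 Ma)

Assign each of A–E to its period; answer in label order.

Match each age against the start–end ranges in the excerpt: A = 73.3 Ma → Cretaceous (145–66); B = 1066 Ma → Stenian (1200–1000); C = 2003 Ma → Orosirian (2050–1800); D = 1677 Ma → Statherian (1800–1600); E = 312 Ma → Carboniferous (358.9–298.9).

A — Cretaceous; B — Stenian; C — Orosirian; D — Statherian; E — Carboniferous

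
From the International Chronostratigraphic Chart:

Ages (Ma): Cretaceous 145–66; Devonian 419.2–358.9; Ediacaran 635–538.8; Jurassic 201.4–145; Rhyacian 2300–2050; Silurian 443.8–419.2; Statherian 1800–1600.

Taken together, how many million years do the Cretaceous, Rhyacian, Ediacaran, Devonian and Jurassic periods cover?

Duration is start − end for each: (145 − 66) + (2300 − 2050) + (635 − 538.8) + (419.2 − 358.9) + (201.4 − 145).
That is 79 + 250 + 96.2 + 60.3 + 56.4, which totals 541.9 million years.

541.9 million years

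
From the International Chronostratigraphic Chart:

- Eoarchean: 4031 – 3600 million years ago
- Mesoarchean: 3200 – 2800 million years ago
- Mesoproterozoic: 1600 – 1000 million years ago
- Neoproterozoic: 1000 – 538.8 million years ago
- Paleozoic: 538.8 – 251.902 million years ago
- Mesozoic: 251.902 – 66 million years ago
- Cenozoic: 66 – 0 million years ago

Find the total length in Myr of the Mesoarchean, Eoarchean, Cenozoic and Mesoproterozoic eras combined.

1497 million years

Each duration: Mesoarchean = 400; Eoarchean = 431; Cenozoic = 66; Mesoproterozoic = 600.
Sum: 400 + 431 + 66 + 600 = 1497 Myr.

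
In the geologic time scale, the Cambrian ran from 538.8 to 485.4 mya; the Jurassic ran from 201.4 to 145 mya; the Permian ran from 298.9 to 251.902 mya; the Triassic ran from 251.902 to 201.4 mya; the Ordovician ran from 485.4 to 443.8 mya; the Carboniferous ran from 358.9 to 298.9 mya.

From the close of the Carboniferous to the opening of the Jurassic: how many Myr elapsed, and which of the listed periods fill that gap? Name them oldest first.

The Carboniferous closes at 298.9 Ma and the Jurassic opens at 201.4 Ma, so the interval is 298.9 − 201.4 = 97.5 Myr.
A period fits inside if it starts at or after 298.9 Ma and ends at or before 201.4 Ma; oldest first that gives Permian, Triassic.

97.5 million years; Permian, Triassic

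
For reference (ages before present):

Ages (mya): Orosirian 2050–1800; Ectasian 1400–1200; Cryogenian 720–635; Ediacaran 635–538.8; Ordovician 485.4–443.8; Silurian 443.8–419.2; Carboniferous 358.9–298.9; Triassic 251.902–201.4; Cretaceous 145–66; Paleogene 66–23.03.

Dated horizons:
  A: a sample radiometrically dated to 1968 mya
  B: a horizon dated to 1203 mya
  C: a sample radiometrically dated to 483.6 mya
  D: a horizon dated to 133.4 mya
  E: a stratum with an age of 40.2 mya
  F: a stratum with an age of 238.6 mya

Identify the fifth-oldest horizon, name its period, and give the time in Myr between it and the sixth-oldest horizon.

D, in the Cretaceous; 93.2 million years to E

Sorted oldest-first by Ma: A (1968), B (1203), C (483.6), F (238.6), D (133.4), E (40.2).
The fifth oldest is D at 133.4 Ma, which lies in 145–66 Ma: the Cretaceous.
The sixth oldest is E at 40.2 Ma; separation = |133.4 − 40.2| = 93.2 Myr.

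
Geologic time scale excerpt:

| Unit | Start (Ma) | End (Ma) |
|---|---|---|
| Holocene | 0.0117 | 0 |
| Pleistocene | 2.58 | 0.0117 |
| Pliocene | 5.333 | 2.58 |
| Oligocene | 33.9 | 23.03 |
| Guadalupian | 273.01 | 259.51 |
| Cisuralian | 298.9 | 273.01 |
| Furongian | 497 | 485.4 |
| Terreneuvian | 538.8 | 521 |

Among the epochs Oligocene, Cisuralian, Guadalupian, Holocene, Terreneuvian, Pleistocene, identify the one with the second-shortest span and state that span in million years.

Pleistocene, 2.5683 million years

Durations: Oligocene 10.87; Cisuralian 25.89; Guadalupian 13.5; Holocene 0.0117; Terreneuvian 17.8; Pleistocene 2.5683 Myr.
Sorted shortest-first: Holocene (0.0117), Pleistocene (2.5683), Oligocene (10.87), Guadalupian (13.5), Terreneuvian (17.8), Cisuralian (25.89).
The second shortest is Pleistocene at 2.5683 Myr.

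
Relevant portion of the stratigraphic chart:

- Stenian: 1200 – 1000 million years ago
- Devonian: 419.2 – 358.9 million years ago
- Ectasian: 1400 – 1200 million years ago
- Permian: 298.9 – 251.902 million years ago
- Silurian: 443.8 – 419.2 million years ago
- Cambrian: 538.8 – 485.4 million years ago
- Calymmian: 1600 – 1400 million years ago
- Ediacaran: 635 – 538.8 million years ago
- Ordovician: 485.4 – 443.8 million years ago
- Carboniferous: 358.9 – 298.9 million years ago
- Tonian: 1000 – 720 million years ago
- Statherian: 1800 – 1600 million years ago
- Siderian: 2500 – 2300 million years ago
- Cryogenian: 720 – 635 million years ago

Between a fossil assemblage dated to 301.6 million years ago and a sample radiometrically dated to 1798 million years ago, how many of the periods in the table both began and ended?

1798 Ma sits inside the Statherian (1800–1600) and 301.6 Ma inside the Carboniferous (358.9–298.9); neither of those is wholly between the two dates.
The listed periods lying completely between them are Calymmian, Ectasian, Stenian, Tonian, Cryogenian, Ediacaran, Cambrian, Ordovician, Silurian, Devonian — 10 in all.

10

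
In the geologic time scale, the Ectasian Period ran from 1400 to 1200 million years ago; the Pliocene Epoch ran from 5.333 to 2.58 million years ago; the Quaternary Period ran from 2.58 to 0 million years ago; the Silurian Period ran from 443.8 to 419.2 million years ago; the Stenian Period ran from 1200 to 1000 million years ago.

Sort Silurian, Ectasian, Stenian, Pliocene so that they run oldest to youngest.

The oldest of these is Ectasian (starts 1400 Ma) and the youngest is Pliocene (ends 2.58 Ma).
In between, by decreasing start age: Stenian (1200), Silurian (443.8).

Ectasian, then Stenian, then Silurian, then Pliocene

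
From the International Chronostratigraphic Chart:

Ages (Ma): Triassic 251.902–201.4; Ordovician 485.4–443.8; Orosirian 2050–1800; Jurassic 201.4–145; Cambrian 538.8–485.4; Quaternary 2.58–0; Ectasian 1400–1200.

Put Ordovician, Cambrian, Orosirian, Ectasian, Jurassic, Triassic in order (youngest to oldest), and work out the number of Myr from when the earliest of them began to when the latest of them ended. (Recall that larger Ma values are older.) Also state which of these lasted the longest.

Start ages (Ma): Orosirian 2050, Ectasian 1400, Cambrian 538.8, Ordovician 485.4, Triassic 251.902, Jurassic 201.4.
Ordered youngest to oldest: Jurassic, Triassic, Ordovician, Cambrian, Ectasian, Orosirian.
Span = 2050 − 145 = 1905 Myr.
Durations: Orosirian 250, Jurassic 56.4, Cambrian 53.4, Ectasian 200, Triassic 50.502, Ordovician 41.6 → longest is Orosirian (250 Myr).

Jurassic, Triassic, Ordovician, Cambrian, Ectasian, Orosirian; total span 1905 Myr; longest is Orosirian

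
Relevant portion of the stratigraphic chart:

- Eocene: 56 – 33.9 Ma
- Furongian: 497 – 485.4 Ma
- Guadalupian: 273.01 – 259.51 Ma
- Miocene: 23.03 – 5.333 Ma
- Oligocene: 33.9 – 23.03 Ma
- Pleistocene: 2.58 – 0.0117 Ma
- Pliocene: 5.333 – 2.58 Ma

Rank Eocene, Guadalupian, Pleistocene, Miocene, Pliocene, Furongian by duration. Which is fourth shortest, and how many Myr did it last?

Guadalupian, 13.5 million years

Start − end for each: Eocene 56 − 33.9 = 22.1; Guadalupian 273.01 − 259.51 = 13.5; Pleistocene 2.58 − 0.0117 = 2.5683; Miocene 23.03 − 5.333 = 17.697; Pliocene 5.333 − 2.58 = 2.753; Furongian 497 − 485.4 = 11.6.
Ranking these from shortest: Pleistocene < Pliocene < Furongian < Guadalupian < Miocene < Eocene.
Position 4 in that ranking is Guadalupian, which lasted 13.5 Myr.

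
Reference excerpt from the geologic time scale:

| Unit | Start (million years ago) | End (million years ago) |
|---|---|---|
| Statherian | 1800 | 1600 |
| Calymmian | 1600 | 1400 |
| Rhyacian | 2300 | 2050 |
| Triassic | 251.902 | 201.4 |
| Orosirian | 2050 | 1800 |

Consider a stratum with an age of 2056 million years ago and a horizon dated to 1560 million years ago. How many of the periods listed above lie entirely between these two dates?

2056 Ma sits inside the Rhyacian (2300–2050) and 1560 Ma inside the Calymmian (1600–1400); neither of those is wholly between the two dates.
The listed periods lying completely between them are Orosirian, Statherian — 2 in all.

2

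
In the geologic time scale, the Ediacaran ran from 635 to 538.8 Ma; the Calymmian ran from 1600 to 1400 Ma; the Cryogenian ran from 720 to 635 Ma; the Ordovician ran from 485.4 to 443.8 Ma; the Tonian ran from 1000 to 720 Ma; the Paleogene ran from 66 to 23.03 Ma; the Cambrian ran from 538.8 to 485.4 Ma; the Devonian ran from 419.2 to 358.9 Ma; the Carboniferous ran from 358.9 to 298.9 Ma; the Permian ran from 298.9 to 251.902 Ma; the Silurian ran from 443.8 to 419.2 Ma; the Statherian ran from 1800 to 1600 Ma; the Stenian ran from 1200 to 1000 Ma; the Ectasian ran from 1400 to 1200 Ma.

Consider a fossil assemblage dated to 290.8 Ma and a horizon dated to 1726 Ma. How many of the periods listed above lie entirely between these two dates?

The older date is 1726 Ma and the younger is 290.8 Ma.
Periods with start < 1726 and end > 290.8 Ma: Calymmian (1600–1400), Ectasian (1400–1200), Stenian (1200–1000), Tonian (1000–720), Cryogenian (720–635), Ediacaran (635–538.8), Cambrian (538.8–485.4), Ordovician (485.4–443.8), Silurian (443.8–419.2), Devonian (419.2–358.9), Carboniferous (358.9–298.9).
That is 11 complete periods.

11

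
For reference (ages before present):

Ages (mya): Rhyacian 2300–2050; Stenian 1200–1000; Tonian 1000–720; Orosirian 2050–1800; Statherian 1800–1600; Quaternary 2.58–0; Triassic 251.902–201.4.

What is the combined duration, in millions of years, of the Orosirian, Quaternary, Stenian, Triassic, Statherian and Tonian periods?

983.082 million years

Each duration: Orosirian = 250; Quaternary = 2.58; Stenian = 200; Triassic = 50.502; Statherian = 200; Tonian = 280.
Sum: 250 + 2.58 + 200 + 50.502 + 200 + 280 = 983.082 Myr.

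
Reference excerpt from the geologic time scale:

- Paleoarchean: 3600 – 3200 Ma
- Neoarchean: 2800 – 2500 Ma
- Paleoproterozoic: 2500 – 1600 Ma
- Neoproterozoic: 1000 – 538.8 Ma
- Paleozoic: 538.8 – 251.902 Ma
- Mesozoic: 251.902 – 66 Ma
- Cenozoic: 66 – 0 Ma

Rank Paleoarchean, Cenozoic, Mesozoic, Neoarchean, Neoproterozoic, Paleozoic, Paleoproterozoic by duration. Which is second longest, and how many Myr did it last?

Neoproterozoic, 461.2 million years

Durations: Paleoarchean 400; Cenozoic 66; Mesozoic 185.902; Neoarchean 300; Neoproterozoic 461.2; Paleozoic 286.898; Paleoproterozoic 900 Myr.
Sorted longest-first: Paleoproterozoic (900), Neoproterozoic (461.2), Paleoarchean (400), Neoarchean (300), Paleozoic (286.898), Mesozoic (185.902), Cenozoic (66).
The second longest is Neoproterozoic at 461.2 Myr.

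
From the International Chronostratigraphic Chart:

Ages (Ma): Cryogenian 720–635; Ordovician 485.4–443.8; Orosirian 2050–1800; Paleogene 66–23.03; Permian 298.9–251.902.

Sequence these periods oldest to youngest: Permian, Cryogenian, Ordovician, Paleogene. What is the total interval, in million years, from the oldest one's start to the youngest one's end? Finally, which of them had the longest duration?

Start ages (Ma): Cryogenian 720, Ordovician 485.4, Permian 298.9, Paleogene 66.
Ordered oldest to youngest: Cryogenian, Ordovician, Permian, Paleogene.
Span = 720 − 23.03 = 696.97 Myr.
Durations: Ordovician 41.6, Permian 46.998, Paleogene 42.97, Cryogenian 85 → longest is Cryogenian (85 Myr).

Cryogenian, Ordovician, Permian, Paleogene; total span 696.97 Myr; longest is Cryogenian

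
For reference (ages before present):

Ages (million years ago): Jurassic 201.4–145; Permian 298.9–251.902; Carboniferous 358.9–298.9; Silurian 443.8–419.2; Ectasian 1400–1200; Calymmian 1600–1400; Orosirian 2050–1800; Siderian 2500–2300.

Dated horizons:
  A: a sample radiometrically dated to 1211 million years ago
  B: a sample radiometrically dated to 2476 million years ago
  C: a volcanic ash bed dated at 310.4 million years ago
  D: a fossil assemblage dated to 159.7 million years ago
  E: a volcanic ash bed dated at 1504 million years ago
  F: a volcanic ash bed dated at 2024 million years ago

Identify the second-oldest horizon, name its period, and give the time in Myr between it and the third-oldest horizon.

Sorted oldest-first by Ma: B (2476), F (2024), E (1504), A (1211), C (310.4), D (159.7).
The second oldest is F at 2024 Ma, which lies in 2050–1800 Ma: the Orosirian.
The third oldest is E at 1504 Ma; separation = |2024 − 1504| = 520 Myr.

F, in the Orosirian; 520 million years to E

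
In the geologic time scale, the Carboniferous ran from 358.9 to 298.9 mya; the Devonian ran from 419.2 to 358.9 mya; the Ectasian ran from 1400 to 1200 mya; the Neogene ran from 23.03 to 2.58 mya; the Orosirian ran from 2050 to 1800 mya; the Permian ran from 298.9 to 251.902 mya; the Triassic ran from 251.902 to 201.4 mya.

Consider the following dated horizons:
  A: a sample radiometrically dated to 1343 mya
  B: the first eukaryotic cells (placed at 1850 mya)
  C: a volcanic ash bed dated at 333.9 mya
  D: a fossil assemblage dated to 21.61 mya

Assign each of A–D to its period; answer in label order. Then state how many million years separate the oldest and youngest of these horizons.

A — Ectasian; B — Orosirian; C — Carboniferous; D — Neogene; span 1828.39 million years

A: 1343 Ma lies in 1400–1200 Ma, so Ectasian.
B: 1850 Ma lies in 2050–1800 Ma, so Orosirian.
C: 333.9 Ma lies in 358.9–298.9 Ma, so Carboniferous.
D: 21.61 Ma lies in 23.03–2.58 Ma, so Neogene.
Oldest = 1850 Ma, youngest = 21.61 Ma → span 1828.39 Myr.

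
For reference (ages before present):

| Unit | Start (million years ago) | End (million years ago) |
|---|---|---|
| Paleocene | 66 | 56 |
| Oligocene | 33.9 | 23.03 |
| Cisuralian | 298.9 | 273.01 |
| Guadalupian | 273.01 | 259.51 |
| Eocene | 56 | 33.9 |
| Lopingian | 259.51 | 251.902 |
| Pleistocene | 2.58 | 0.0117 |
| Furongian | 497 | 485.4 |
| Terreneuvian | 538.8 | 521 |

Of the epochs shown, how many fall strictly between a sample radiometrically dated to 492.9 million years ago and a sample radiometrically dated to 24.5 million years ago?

5

The older date is 492.9 Ma and the younger is 24.5 Ma.
Epochs with start < 492.9 and end > 24.5 Ma: Cisuralian (298.9–273.01), Guadalupian (273.01–259.51), Lopingian (259.51–251.902), Paleocene (66–56), Eocene (56–33.9).
That is 5 complete epochs.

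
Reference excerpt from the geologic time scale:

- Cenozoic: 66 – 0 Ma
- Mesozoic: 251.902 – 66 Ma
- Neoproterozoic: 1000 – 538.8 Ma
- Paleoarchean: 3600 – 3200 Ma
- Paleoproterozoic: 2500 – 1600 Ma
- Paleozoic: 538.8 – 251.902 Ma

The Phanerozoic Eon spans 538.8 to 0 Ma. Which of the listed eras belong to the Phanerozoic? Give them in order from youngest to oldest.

Cenozoic, Mesozoic, Paleozoic

Eras with both bounds inside 538.8–0 Ma: Cenozoic (66–0), Mesozoic (251.902–66), Paleozoic (538.8–251.902).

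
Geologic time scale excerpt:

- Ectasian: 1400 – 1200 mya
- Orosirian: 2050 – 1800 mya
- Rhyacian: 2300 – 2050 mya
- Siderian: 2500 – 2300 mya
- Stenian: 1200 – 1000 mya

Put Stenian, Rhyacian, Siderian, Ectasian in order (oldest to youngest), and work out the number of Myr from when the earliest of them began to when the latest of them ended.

Start ages (Ma): Siderian 2500, Rhyacian 2300, Ectasian 1400, Stenian 1200.
Ordered oldest to youngest: Siderian, Rhyacian, Ectasian, Stenian.
Span = 2500 − 1000 = 1500 Myr.

Siderian → Rhyacian → Ectasian → Stenian; total span 1500 Myr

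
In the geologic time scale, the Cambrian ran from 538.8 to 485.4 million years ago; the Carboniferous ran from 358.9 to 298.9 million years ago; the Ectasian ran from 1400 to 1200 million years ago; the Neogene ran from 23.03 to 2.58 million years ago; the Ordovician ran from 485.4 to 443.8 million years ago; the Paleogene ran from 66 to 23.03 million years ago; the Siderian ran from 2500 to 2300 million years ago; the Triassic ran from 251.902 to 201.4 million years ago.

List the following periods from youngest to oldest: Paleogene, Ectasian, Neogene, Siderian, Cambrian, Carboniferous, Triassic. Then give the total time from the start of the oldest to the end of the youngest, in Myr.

Neogene → Paleogene → Triassic → Carboniferous → Cambrian → Ectasian → Siderian; total span 2497.42 Myr

From the excerpt: Paleogene 66–23.03; Ectasian 1400–1200; Neogene 23.03–2.58; Siderian 2500–2300; Cambrian 538.8–485.4; Carboniferous 358.9–298.9; Triassic 251.902–201.4 (Ma).
Larger Ma is earlier, so the oldest is Siderian and the youngest is Neogene; youngest to oldest: Neogene, Paleogene, Triassic, Carboniferous, Cambrian, Ectasian, Siderian.
Oldest start 2500 minus youngest end 2.58 gives 2497.42 Myr overall.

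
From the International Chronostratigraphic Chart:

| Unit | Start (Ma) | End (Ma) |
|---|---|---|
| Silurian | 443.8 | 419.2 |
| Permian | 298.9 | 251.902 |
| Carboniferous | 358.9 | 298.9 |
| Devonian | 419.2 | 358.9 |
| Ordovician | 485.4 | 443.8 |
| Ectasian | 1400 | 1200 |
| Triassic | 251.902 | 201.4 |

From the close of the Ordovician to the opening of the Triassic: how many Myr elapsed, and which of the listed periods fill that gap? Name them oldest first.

191.898 million years; Silurian, Devonian, Carboniferous, Permian

The Ordovician closes at 443.8 Ma and the Triassic opens at 251.902 Ma, so the interval is 443.8 − 251.902 = 191.898 Myr.
A period fits inside if it starts at or after 443.8 Ma and ends at or before 251.902 Ma; oldest first that gives Silurian, Devonian, Carboniferous, Permian.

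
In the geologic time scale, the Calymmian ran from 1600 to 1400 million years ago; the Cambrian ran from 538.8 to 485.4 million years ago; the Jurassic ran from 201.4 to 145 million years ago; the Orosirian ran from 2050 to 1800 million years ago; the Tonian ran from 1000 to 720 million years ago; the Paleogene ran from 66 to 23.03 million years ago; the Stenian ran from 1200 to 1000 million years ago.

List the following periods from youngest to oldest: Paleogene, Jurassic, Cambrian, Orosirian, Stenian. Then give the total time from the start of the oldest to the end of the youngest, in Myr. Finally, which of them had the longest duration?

Paleogene, Jurassic, Cambrian, Stenian, Orosirian; total span 2026.97 Myr; longest is Orosirian

From the excerpt: Paleogene 66–23.03; Jurassic 201.4–145; Cambrian 538.8–485.4; Orosirian 2050–1800; Stenian 1200–1000 (Ma).
Larger Ma is earlier, so the oldest is Orosirian and the youngest is Paleogene; youngest to oldest: Paleogene, Jurassic, Cambrian, Stenian, Orosirian.
Oldest start 2050 minus youngest end 23.03 gives 2026.97 Myr overall.
Individual lengths (start − end): Orosirian 250; Stenian 200; Cambrian 53.4; Jurassic 56.4; Paleogene 42.97. The largest is Orosirian at 250 Myr.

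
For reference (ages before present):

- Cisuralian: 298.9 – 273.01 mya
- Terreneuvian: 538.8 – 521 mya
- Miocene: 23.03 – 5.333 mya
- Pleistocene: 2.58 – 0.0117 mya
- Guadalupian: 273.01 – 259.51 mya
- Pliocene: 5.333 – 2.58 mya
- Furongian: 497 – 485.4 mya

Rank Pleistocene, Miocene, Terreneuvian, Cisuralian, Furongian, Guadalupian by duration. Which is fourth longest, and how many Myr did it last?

Guadalupian, 13.5 million years

Start − end for each: Pleistocene 2.58 − 0.0117 = 2.5683; Miocene 23.03 − 5.333 = 17.697; Terreneuvian 538.8 − 521 = 17.8; Cisuralian 298.9 − 273.01 = 25.89; Furongian 497 − 485.4 = 11.6; Guadalupian 273.01 − 259.51 = 13.5.
Ranking these from longest: Cisuralian > Terreneuvian > Miocene > Guadalupian > Furongian > Pleistocene.
Position 4 in that ranking is Guadalupian, which lasted 13.5 Myr.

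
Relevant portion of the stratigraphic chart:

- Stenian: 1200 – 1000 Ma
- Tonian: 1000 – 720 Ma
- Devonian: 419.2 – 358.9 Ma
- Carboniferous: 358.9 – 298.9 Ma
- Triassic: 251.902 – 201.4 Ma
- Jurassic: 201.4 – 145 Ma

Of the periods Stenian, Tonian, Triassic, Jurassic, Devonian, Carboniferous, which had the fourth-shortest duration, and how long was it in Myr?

Devonian, 60.3 million years

Durations: Stenian 200; Tonian 280; Triassic 50.502; Jurassic 56.4; Devonian 60.3; Carboniferous 60 Myr.
Sorted shortest-first: Triassic (50.502), Jurassic (56.4), Carboniferous (60), Devonian (60.3), Stenian (200), Tonian (280).
The fourth shortest is Devonian at 60.3 Myr.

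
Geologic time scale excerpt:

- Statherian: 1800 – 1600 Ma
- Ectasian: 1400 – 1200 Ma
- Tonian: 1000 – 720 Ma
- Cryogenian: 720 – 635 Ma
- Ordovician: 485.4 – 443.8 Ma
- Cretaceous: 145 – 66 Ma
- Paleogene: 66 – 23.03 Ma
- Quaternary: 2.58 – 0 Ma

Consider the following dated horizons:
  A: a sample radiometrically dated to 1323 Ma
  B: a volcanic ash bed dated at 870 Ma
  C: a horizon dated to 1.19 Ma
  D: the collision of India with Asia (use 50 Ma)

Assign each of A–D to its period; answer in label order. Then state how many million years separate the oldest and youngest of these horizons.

Match each age against the start–end ranges in the excerpt: A = 1323 Ma → Ectasian (1400–1200); B = 870 Ma → Tonian (1000–720); C = 1.19 Ma → Quaternary (2.58–0); D = 50 Ma → Paleogene (66–23.03).
The largest age is 1323 Ma and the smallest is 1.19 Ma; their difference is 1321.81 Myr.

A — Ectasian; B — Tonian; C — Quaternary; D — Paleogene; span 1321.81 million years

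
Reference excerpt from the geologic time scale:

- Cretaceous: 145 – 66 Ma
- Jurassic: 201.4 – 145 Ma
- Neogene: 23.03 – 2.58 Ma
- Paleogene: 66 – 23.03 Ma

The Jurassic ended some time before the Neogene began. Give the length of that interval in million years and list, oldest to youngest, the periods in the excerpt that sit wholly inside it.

121.97 million years; Cretaceous, Paleogene

End of Jurassic = 145 Ma; start of Neogene = 23.03 Ma.
Gap = 145 − 23.03 = 121.97 Myr.
Periods wholly inside 145–23.03 Ma: Cretaceous (145–66), Paleogene (66–23.03).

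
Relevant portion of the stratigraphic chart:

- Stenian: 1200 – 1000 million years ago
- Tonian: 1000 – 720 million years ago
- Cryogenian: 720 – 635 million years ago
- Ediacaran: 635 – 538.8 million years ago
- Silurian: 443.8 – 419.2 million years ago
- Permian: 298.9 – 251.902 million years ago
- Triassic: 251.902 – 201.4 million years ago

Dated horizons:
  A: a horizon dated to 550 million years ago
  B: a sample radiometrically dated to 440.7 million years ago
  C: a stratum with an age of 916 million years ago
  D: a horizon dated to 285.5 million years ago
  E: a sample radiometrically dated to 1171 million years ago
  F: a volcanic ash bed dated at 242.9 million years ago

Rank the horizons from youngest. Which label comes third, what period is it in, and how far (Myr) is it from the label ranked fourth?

Smaller Ma means younger, so youngest first: F 242.9 < D 285.5 < B 440.7 < A 550 < C 916 < E 1171.
Counting 3 along gives B (440.7 Ma); the excerpt puts that inside the Silurian, 443.8–419.2 Ma.
Next in line is A (550 Ma), and 550 − 440.7 = 109.3 Myr.

B, in the Silurian; 109.3 million years to A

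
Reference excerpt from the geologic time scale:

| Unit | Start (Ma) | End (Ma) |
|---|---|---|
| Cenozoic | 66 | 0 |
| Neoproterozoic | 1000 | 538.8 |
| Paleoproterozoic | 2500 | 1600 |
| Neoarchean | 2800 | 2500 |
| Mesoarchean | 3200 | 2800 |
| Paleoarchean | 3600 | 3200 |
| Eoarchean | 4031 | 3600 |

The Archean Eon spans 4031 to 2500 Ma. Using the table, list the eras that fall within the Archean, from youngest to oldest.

Eras with both bounds inside 4031–2500 Ma: Neoarchean (2800–2500), Mesoarchean (3200–2800), Paleoarchean (3600–3200), Eoarchean (4031–3600).

Neoarchean, Mesoarchean, Paleoarchean, Eoarchean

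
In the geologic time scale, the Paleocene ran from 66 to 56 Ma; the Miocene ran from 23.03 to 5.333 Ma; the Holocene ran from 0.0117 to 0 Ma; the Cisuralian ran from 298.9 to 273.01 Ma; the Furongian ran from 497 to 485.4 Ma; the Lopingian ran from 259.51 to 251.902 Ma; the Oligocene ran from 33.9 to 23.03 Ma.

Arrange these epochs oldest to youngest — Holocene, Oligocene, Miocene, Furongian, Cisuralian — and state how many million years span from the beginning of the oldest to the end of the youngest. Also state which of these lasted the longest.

Start ages (Ma): Furongian 497, Cisuralian 298.9, Oligocene 33.9, Miocene 23.03, Holocene 0.0117.
Ordered oldest to youngest: Furongian, Cisuralian, Oligocene, Miocene, Holocene.
Span = 497 − 0 = 497 Myr.
Durations: Holocene 0.0117, Furongian 11.6, Miocene 17.697, Cisuralian 25.89, Oligocene 10.87 → longest is Cisuralian (25.89 Myr).

Furongian, Cisuralian, Oligocene, Miocene, Holocene; total span 497 Myr; longest is Cisuralian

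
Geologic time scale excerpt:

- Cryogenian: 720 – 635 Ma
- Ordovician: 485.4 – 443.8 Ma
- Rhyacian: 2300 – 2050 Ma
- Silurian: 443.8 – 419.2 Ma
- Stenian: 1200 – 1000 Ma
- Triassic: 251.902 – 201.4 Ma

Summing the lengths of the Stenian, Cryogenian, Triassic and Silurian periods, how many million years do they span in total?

Each duration: Stenian = 200; Cryogenian = 85; Triassic = 50.502; Silurian = 24.6.
Sum: 200 + 85 + 50.502 + 24.6 = 360.102 Myr.

360.102 million years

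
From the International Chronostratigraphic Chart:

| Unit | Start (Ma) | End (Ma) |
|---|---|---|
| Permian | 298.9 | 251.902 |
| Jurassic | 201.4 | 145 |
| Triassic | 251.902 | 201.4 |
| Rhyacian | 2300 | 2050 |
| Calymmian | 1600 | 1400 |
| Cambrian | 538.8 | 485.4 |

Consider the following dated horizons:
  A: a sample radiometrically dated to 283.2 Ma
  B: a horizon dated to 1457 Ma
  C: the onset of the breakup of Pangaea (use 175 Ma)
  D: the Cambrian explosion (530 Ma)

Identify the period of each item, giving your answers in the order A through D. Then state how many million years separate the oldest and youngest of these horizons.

Match each age against the start–end ranges in the excerpt: A = 283.2 Ma → Permian (298.9–251.902); B = 1457 Ma → Calymmian (1600–1400); C = 175 Ma → Jurassic (201.4–145); D = 530 Ma → Cambrian (538.8–485.4).
The largest age is 1457 Ma and the smallest is 175 Ma; their difference is 1282 Myr.

A — Permian; B — Calymmian; C — Jurassic; D — Cambrian; span 1282 million years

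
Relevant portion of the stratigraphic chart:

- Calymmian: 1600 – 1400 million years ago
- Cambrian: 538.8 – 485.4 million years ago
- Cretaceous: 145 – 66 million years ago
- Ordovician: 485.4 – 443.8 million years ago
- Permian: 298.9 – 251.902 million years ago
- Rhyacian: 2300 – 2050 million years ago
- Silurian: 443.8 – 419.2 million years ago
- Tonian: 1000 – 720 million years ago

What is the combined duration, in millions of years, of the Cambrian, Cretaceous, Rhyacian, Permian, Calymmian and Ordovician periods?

Duration is start − end for each: (538.8 − 485.4) + (145 − 66) + (2300 − 2050) + (298.9 − 251.902) + (1600 − 1400) + (485.4 − 443.8).
That is 53.4 + 79 + 250 + 46.998 + 200 + 41.6, which totals 670.998 million years.

670.998 million years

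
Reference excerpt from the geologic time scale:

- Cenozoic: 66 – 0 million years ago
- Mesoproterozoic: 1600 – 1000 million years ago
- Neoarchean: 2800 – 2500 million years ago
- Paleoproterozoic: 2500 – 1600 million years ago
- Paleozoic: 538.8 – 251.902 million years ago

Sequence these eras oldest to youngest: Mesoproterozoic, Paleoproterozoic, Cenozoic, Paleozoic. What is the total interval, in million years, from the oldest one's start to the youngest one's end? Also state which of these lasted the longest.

From the excerpt: Mesoproterozoic 1600–1000; Paleoproterozoic 2500–1600; Cenozoic 66–0; Paleozoic 538.8–251.902 (Ma).
Larger Ma is earlier, so the oldest is Paleoproterozoic and the youngest is Cenozoic; oldest to youngest: Paleoproterozoic, Mesoproterozoic, Paleozoic, Cenozoic.
Oldest start 2500 minus youngest end 0 gives 2500 Myr overall.
Individual lengths (start − end): Paleozoic 286.898; Mesoproterozoic 600; Cenozoic 66; Paleoproterozoic 900. The largest is Paleoproterozoic at 900 Myr.

Paleoproterozoic → Mesoproterozoic → Paleozoic → Cenozoic; total span 2500 Myr; longest is Paleoproterozoic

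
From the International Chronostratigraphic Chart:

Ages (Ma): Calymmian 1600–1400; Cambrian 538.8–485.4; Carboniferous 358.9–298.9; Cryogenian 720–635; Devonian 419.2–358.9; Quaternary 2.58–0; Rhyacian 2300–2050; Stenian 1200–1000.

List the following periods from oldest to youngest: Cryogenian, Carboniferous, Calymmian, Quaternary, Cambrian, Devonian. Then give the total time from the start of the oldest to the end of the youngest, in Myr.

Calymmian, Cryogenian, Cambrian, Devonian, Carboniferous, Quaternary; total span 1600 Myr

From the excerpt: Cryogenian 720–635; Carboniferous 358.9–298.9; Calymmian 1600–1400; Quaternary 2.58–0; Cambrian 538.8–485.4; Devonian 419.2–358.9 (Ma).
Larger Ma is earlier, so the oldest is Calymmian and the youngest is Quaternary; oldest to youngest: Calymmian, Cryogenian, Cambrian, Devonian, Carboniferous, Quaternary.
Oldest start 1600 minus youngest end 0 gives 1600 Myr overall.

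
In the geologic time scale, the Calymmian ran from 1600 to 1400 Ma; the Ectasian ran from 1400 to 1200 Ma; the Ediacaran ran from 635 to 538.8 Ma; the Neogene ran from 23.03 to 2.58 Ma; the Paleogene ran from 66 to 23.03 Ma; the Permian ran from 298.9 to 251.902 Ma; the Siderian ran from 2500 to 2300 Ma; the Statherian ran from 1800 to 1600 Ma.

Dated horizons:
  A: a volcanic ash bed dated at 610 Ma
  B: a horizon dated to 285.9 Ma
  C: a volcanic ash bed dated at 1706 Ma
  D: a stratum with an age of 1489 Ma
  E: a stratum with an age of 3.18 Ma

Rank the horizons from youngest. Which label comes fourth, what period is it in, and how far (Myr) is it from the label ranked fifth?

Sorted youngest-first by Ma: E (3.18), B (285.9), A (610), D (1489), C (1706).
The fourth youngest is D at 1489 Ma, which lies in 1600–1400 Ma: the Calymmian.
The fifth youngest is C at 1706 Ma; separation = |1489 − 1706| = 217 Myr.

D, in the Calymmian; 217 million years to C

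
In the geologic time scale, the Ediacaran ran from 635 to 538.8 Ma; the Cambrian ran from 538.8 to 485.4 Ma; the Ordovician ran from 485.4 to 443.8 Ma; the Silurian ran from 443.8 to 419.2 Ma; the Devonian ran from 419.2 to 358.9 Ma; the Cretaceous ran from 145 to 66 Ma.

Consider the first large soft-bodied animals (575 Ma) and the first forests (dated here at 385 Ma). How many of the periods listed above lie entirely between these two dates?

The older date is 575 Ma and the younger is 385 Ma.
Periods with start < 575 and end > 385 Ma: Cambrian (538.8–485.4), Ordovician (485.4–443.8), Silurian (443.8–419.2).
That is 3 complete periods.

3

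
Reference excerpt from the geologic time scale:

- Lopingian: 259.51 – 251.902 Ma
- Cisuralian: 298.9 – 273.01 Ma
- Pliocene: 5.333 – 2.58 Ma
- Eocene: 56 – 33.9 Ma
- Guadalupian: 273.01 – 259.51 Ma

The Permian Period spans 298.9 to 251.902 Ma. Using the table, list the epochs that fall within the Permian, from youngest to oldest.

Lopingian, Guadalupian, Cisuralian

Epochs with both bounds inside 298.9–251.902 Ma: Lopingian (259.51–251.902), Guadalupian (273.01–259.51), Cisuralian (298.9–273.01).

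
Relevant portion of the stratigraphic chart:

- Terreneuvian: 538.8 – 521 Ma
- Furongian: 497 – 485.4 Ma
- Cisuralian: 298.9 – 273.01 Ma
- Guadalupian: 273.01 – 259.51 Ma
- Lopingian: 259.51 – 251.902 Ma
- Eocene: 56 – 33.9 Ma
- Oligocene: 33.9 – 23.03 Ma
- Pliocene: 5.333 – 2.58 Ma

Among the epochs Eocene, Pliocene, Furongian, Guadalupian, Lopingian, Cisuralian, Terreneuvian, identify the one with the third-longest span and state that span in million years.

Durations: Eocene 22.1; Pliocene 2.753; Furongian 11.6; Guadalupian 13.5; Lopingian 7.608; Cisuralian 25.89; Terreneuvian 17.8 Myr.
Sorted longest-first: Cisuralian (25.89), Eocene (22.1), Terreneuvian (17.8), Guadalupian (13.5), Furongian (11.6), Lopingian (7.608), Pliocene (2.753).
The third longest is Terreneuvian at 17.8 Myr.

Terreneuvian, 17.8 million years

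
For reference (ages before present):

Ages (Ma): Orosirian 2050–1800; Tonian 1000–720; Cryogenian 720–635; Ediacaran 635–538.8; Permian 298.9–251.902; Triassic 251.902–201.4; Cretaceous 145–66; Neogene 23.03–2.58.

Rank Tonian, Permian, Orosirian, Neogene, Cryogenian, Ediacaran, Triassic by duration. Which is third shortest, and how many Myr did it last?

Triassic, 50.502 million years

Start − end for each: Tonian 1000 − 720 = 280; Permian 298.9 − 251.902 = 46.998; Orosirian 2050 − 1800 = 250; Neogene 23.03 − 2.58 = 20.45; Cryogenian 720 − 635 = 85; Ediacaran 635 − 538.8 = 96.2; Triassic 251.902 − 201.4 = 50.502.
Ranking these from shortest: Neogene < Permian < Triassic < Cryogenian < Ediacaran < Orosirian < Tonian.
Position 3 in that ranking is Triassic, which lasted 50.502 Myr.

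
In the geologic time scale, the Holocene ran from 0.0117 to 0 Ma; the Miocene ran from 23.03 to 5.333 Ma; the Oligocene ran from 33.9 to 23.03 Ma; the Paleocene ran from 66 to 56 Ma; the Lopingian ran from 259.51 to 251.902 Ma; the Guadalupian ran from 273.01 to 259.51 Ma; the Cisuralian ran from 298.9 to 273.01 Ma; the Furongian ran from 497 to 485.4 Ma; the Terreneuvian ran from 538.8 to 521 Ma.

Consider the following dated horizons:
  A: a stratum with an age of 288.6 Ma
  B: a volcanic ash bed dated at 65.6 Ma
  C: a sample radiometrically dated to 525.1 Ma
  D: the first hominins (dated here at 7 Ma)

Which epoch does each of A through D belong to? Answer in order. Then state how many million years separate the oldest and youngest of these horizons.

A: 288.6 Ma lies in 298.9–273.01 Ma, so Cisuralian.
B: 65.6 Ma lies in 66–56 Ma, so Paleocene.
C: 525.1 Ma lies in 538.8–521 Ma, so Terreneuvian.
D: 7 Ma lies in 23.03–5.333 Ma, so Miocene.
Oldest = 525.1 Ma, youngest = 7 Ma → span 518.1 Myr.

A — Cisuralian; B — Paleocene; C — Terreneuvian; D — Miocene; span 518.1 million years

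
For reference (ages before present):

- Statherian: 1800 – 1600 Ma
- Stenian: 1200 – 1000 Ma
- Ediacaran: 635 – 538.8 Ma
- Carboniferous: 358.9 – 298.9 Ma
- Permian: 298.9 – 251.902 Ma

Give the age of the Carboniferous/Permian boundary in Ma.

The Carboniferous ends and the Permian begins at 298.9 Ma.

298.9 Ma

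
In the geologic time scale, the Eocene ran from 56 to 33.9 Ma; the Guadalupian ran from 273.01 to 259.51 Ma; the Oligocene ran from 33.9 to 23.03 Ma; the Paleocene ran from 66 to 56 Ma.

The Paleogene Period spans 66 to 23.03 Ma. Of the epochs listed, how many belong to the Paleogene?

3

Epochs inside 66–23.03 Ma: Paleocene, Eocene, Oligocene — 3 in total.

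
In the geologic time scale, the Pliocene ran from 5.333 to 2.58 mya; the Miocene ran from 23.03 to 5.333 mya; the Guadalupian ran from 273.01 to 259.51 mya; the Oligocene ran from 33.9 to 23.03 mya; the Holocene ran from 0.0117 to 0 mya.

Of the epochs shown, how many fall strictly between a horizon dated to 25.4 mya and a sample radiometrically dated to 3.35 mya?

1

25.4 Ma sits inside the Oligocene (33.9–23.03) and 3.35 Ma inside the Pliocene (5.333–2.58); neither of those is wholly between the two dates.
The listed epochs lying completely between them are Miocene — 1 in all.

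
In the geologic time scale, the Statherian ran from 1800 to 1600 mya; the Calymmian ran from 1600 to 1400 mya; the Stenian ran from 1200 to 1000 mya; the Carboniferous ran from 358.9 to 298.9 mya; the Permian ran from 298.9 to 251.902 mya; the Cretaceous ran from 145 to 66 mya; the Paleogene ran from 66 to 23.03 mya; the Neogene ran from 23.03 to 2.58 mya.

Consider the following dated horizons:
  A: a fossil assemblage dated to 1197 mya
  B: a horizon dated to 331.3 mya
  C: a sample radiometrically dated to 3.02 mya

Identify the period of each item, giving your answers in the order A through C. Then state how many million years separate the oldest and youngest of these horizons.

Match each age against the start–end ranges in the excerpt: A = 1197 Ma → Stenian (1200–1000); B = 331.3 Ma → Carboniferous (358.9–298.9); C = 3.02 Ma → Neogene (23.03–2.58).
The largest age is 1197 Ma and the smallest is 3.02 Ma; their difference is 1193.98 Myr.

A — Stenian; B — Carboniferous; C — Neogene; span 1193.98 million years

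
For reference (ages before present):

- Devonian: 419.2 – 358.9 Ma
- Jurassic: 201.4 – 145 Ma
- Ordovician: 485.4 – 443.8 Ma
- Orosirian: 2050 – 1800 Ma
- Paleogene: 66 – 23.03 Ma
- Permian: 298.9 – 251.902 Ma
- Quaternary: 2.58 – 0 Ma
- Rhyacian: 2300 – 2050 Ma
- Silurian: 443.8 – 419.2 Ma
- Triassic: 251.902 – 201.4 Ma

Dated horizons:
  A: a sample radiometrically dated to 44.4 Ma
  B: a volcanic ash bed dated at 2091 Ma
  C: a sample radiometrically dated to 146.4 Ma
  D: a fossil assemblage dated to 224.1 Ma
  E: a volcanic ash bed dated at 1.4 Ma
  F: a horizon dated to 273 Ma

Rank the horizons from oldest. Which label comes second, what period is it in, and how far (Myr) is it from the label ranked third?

F, in the Permian; 48.9 million years to D

Larger Ma means older, so oldest first: B 2091 > F 273 > D 224.1 > C 146.4 > A 44.4 > E 1.4.
Counting 2 along gives F (273 Ma); the excerpt puts that inside the Permian, 298.9–251.902 Ma.
Next in line is D (224.1 Ma), and 273 − 224.1 = 48.9 Myr.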